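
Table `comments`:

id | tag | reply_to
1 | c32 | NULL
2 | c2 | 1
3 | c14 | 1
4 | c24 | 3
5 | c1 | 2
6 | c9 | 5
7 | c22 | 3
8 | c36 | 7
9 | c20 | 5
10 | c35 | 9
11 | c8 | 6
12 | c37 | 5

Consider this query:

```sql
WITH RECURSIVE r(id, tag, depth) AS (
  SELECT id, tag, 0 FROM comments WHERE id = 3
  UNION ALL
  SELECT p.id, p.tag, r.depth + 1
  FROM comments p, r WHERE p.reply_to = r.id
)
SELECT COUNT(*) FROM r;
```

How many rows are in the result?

Base: id=3 (c14) at depth 0.
Iteration 1: rows with reply_to in {3} -> c24 (id 4, depth 1), c22 (id 7, depth 1).
Iteration 2: rows with reply_to in {4,7} -> c36 (id 8, depth 2).
Iteration 3: no rows with reply_to in {8}; recursion stops.
Total rows emitted: 4.

4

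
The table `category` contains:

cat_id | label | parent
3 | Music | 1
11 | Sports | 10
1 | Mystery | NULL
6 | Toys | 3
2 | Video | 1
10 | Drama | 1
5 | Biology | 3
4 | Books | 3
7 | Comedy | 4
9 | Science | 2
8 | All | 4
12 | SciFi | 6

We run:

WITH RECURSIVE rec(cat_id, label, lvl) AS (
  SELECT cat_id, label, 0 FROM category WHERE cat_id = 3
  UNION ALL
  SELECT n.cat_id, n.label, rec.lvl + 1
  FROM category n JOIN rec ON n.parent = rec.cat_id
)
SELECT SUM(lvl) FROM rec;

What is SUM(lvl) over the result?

Base: cat_id=3 (Music) at lvl 0.
Iteration 1: rows with parent in {3} -> Books (id 4, lvl 1), Biology (id 5, lvl 1), Toys (id 6, lvl 1).
Iteration 2: rows with parent in {4,5,6} -> Comedy (id 7, lvl 2), All (id 8, lvl 2), SciFi (id 12, lvl 2).
Iteration 3: no rows with parent in {7,8,12}; recursion stops.
SUM(lvl) = 0 + 1 + 1 + 1 + 2 + 2 + 2 = 9.

9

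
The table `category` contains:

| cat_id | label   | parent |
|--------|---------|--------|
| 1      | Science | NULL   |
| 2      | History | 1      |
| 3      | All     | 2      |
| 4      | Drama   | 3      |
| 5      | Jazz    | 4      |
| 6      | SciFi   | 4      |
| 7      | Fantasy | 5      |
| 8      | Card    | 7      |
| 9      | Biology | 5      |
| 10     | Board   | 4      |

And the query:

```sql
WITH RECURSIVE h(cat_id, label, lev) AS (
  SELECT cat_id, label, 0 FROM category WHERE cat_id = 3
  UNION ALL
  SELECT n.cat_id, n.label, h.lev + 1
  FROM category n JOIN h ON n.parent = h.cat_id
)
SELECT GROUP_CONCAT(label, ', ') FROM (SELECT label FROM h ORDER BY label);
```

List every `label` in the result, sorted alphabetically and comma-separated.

All, Biology, Board, Card, Drama, Fantasy, Jazz, SciFi

Base: cat_id=3 (All) at lev 0.
Iteration 1: rows with parent in {3} -> Drama (id 4, lev 1).
Iteration 2: rows with parent in {4} -> Jazz (id 5, lev 2), SciFi (id 6, lev 2), Board (id 10, lev 2).
Iteration 3: rows with parent in {5,6,10} -> Fantasy (id 7, lev 3), Biology (id 9, lev 3).
Iteration 4: rows with parent in {7,9} -> Card (id 8, lev 4).
Iteration 5: no rows with parent in {8}; recursion stops.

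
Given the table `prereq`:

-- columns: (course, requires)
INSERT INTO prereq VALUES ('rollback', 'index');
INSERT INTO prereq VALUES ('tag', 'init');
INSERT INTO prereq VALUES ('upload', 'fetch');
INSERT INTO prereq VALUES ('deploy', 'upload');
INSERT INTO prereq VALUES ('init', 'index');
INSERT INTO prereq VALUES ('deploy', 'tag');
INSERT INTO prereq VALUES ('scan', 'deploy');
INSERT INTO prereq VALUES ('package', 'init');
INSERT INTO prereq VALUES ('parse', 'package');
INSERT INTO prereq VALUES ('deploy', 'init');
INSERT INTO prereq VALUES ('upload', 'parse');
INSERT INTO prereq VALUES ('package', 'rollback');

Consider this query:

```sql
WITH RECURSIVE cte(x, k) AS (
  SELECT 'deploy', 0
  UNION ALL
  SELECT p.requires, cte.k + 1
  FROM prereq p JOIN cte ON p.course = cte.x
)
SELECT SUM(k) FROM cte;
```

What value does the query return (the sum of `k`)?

35

Base: (deploy, k=0).
Iteration 1: edges from {deploy} -> (init, k=1), (tag, k=1), (upload, k=1).
Iteration 2: edges from {init,tag,upload} -> (fetch, k=2), (index, k=2), (init, k=2), (parse, k=2).
Iteration 3: edges from {fetch,index,init,parse} -> (index, k=3), (package, k=3).
Iteration 4: edges from {index,package} -> (init, k=4), (rollback, k=4).
Iteration 5: edges from {init,rollback} -> (index, k=5) x2. [UNION ALL keeps all 2 new rows, including repeats]
Iteration 6: no outgoing edges from {index}; recursion stops.
SUM(k) = 0 + 1 + 1 + 1 + 2 + 2 + 2 + 2 + 3 + 3 + 4 + 4 + 5 + 5 = 35.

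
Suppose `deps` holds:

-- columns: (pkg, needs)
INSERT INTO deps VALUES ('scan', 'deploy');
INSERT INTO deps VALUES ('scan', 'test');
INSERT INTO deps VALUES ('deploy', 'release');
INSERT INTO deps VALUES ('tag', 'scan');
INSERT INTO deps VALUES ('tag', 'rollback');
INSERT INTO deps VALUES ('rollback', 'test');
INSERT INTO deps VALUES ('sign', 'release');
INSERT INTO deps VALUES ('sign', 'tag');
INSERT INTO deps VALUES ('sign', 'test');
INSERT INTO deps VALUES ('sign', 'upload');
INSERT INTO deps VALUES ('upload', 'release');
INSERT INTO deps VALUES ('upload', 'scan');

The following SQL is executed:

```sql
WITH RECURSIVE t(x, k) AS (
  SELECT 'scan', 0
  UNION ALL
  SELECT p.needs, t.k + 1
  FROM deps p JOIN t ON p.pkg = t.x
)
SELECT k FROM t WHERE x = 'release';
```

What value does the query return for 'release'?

Base: (scan, k=0).
Iteration 1: edges from {scan} -> (deploy, k=1), (test, k=1).
Iteration 2: edges from {deploy,test} -> (release, k=2).
Iteration 3: no outgoing edges from {release}; recursion stops.

2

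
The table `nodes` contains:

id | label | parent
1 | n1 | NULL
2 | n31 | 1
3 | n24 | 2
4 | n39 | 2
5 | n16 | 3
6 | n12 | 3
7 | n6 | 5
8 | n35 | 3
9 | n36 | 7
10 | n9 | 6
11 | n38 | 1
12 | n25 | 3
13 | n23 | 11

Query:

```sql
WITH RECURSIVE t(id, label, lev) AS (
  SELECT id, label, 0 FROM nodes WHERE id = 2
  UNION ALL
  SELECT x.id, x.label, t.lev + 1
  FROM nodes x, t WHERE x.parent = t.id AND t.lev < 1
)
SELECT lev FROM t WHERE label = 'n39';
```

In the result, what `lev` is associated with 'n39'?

1

Base: id=2 (n31) at lev 0.
Iteration 1: rows with parent in {2} -> n24 (id 3, lev 1), n39 (id 4, lev 1).
Iteration 2: lev < 1 fails for all current rows; recursion stops.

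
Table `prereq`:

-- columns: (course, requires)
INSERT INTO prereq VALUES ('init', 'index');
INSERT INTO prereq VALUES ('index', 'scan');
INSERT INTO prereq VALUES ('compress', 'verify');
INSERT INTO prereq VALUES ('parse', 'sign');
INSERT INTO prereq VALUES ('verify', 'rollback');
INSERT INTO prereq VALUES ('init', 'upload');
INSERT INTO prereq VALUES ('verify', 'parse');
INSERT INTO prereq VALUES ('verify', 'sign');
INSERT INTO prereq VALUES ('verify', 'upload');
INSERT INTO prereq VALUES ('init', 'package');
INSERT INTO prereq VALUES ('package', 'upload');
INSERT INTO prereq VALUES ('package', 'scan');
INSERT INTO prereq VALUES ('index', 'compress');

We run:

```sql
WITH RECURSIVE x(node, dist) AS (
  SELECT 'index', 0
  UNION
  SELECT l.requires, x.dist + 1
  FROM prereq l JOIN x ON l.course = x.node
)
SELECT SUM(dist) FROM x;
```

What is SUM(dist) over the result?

20

Base: (index, dist=0).
Iteration 1: edges from {index} -> (compress, dist=1), (scan, dist=1).
Iteration 2: edges from {compress,scan} -> (verify, dist=2).
Iteration 3: edges from {verify} -> (parse, dist=3), (rollback, dist=3), (sign, dist=3), (upload, dist=3).
Iteration 4: edges from {parse,rollback,sign,upload} -> (sign, dist=4).
Iteration 5: no outgoing edges from {sign}; recursion stops.
SUM(dist) = 0 + 1 + 1 + 2 + 3 + 3 + 3 + 3 + 4 = 20.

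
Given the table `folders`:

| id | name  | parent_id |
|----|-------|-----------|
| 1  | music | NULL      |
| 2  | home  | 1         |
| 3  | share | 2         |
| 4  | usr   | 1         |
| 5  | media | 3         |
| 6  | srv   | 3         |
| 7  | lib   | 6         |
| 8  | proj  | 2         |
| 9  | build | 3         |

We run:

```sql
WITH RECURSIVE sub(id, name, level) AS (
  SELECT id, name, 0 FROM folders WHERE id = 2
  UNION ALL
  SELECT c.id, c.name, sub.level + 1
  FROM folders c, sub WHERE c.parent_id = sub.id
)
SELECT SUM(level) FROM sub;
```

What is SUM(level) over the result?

Base: id=2 (home) at level 0.
Iteration 1: rows with parent_id in {2} -> share (id 3, level 1), proj (id 8, level 1).
Iteration 2: rows with parent_id in {3,8} -> media (id 5, level 2), srv (id 6, level 2), build (id 9, level 2).
Iteration 3: rows with parent_id in {5,6,9} -> lib (id 7, level 3).
Iteration 4: no rows with parent_id in {7}; recursion stops.
SUM(level) = 0 + 1 + 1 + 2 + 2 + 2 + 3 = 11.

11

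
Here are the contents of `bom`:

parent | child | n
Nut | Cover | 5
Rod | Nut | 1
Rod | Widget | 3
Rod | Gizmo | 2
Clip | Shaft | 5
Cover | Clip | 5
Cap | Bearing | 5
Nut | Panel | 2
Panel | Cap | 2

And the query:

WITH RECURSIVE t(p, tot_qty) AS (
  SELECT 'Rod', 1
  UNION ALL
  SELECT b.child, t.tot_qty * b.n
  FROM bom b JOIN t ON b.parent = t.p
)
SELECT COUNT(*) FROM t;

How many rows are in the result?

Base: (Rod, tot_qty=1).
Iteration 1: components of {Rod} -> Gizmo = 1*2 = 2, Nut = 1*1 = 1, Widget = 1*3 = 3.
Iteration 2: components of {Gizmo,Nut,Widget} -> Cover = 1*5 = 5, Panel = 1*2 = 2.
Iteration 3: components of {Cover,Panel} -> Cap = 2*2 = 4, Clip = 5*5 = 25.
Iteration 4: components of {Cap,Clip} -> Bearing = 4*5 = 20, Shaft = 25*5 = 125.
Iteration 5: no further components; recursion stops.
Total rows emitted: 10.

10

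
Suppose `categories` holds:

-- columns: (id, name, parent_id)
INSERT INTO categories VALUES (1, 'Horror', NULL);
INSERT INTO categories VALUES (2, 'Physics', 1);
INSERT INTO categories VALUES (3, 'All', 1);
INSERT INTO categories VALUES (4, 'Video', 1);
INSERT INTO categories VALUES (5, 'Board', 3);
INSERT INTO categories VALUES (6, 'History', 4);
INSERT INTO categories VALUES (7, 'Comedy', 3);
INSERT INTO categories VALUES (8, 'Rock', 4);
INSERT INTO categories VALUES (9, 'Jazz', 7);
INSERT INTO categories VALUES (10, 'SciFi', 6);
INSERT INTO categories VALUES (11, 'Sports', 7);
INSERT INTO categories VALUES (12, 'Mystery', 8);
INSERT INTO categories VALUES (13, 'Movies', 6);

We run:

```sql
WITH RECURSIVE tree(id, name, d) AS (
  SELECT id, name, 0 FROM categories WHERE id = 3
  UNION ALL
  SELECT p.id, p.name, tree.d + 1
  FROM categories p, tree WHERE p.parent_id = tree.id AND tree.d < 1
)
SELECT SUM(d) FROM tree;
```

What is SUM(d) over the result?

2

Base: id=3 (All) at d 0.
Iteration 1: rows with parent_id in {3} -> Board (id 5, d 1), Comedy (id 7, d 1).
Iteration 2: d < 1 fails for all current rows; recursion stops.
SUM(d) = 0 + 1 + 1 = 2.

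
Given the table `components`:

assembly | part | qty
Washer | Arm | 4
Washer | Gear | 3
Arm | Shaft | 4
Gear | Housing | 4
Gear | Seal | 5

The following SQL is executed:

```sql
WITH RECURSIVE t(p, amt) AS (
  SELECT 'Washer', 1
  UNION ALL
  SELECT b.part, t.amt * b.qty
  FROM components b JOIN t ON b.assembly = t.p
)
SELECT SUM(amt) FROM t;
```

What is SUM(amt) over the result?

51

Base: (Washer, amt=1).
Iteration 1: components of {Washer} -> Arm = 1*4 = 4, Gear = 1*3 = 3.
Iteration 2: components of {Arm,Gear} -> Housing = 3*4 = 12, Seal = 3*5 = 15, Shaft = 4*4 = 16.
Iteration 3: no further components; recursion stops.
SUM(amt) = 1 + 4 + 3 + 16 + 12 + 15 = 51.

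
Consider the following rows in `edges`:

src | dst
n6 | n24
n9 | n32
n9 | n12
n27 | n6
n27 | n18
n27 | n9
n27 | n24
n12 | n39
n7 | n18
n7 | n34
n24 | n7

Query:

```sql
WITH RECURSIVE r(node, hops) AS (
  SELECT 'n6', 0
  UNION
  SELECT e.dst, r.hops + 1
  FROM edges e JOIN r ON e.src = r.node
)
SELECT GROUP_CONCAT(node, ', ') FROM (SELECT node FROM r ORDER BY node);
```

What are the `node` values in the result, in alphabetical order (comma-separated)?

n18, n24, n34, n6, n7

Base: (n6, hops=0).
Iteration 1: edges from {n6} -> (n24, hops=1).
Iteration 2: edges from {n24} -> (n7, hops=2).
Iteration 3: edges from {n7} -> (n18, hops=3), (n34, hops=3).
Iteration 4: no outgoing edges from {n18,n34}; recursion stops.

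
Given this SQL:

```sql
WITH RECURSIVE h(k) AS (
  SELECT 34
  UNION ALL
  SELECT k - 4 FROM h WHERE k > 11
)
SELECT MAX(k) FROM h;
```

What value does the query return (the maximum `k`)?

Base: k=34.
Iteration 1: 34 > 11 holds -> k = 34 - 4 = 30.
Iteration 2: 30 > 11 holds -> k = 30 - 4 = 26.
Iteration 3: 26 > 11 holds -> k = 26 - 4 = 22.
Iteration 4: 22 > 11 holds -> k = 22 - 4 = 18.
Iteration 5: 18 > 11 holds -> k = 18 - 4 = 14.
Iteration 6: 14 > 11 holds -> k = 14 - 4 = 10.
Iteration 7: 10 > 11 fails; recursion stops.
k values: 34, 30, 26, 22, 18, 14, 10; the maximum is 34.

34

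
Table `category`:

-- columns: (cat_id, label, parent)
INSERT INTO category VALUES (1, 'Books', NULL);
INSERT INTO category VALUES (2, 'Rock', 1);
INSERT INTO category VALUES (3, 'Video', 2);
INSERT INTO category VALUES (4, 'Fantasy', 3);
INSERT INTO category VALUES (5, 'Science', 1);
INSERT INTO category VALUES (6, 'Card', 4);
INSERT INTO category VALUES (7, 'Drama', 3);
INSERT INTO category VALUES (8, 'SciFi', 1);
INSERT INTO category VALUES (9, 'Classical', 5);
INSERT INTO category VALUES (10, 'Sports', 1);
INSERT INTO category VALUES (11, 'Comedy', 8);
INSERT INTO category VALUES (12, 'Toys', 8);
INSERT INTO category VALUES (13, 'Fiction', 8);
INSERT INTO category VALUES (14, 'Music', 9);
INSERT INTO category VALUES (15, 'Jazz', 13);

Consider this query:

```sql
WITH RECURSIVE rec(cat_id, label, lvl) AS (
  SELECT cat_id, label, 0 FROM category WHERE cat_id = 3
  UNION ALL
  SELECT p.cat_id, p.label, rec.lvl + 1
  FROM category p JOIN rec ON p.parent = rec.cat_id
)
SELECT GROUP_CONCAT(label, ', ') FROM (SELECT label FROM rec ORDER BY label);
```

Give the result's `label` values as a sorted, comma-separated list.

Base: cat_id=3 (Video) at lvl 0.
Iteration 1: rows with parent in {3} -> Fantasy (id 4, lvl 1), Drama (id 7, lvl 1).
Iteration 2: rows with parent in {4,7} -> Card (id 6, lvl 2).
Iteration 3: no rows with parent in {6}; recursion stops.

Card, Drama, Fantasy, Video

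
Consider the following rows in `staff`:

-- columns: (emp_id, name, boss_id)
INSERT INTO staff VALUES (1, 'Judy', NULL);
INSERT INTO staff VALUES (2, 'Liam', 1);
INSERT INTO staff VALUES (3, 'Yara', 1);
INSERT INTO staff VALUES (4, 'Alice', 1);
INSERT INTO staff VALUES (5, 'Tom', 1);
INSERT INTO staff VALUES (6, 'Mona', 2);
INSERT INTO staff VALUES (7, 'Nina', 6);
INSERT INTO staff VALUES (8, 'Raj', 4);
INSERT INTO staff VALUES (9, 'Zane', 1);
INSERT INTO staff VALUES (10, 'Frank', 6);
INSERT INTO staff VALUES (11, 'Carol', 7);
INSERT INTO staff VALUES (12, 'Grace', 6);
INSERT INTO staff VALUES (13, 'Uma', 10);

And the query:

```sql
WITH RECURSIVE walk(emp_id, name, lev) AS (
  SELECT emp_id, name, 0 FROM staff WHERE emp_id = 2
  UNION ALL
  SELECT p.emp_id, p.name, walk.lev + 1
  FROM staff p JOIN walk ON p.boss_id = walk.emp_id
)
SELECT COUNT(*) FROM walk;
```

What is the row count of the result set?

7

Base: emp_id=2 (Liam) at lev 0.
Iteration 1: rows with boss_id in {2} -> Mona (id 6, lev 1).
Iteration 2: rows with boss_id in {6} -> Nina (id 7, lev 2), Frank (id 10, lev 2), Grace (id 12, lev 2).
Iteration 3: rows with boss_id in {7,10,12} -> Carol (id 11, lev 3), Uma (id 13, lev 3).
Iteration 4: no rows with boss_id in {11,13}; recursion stops.
Total rows emitted: 7.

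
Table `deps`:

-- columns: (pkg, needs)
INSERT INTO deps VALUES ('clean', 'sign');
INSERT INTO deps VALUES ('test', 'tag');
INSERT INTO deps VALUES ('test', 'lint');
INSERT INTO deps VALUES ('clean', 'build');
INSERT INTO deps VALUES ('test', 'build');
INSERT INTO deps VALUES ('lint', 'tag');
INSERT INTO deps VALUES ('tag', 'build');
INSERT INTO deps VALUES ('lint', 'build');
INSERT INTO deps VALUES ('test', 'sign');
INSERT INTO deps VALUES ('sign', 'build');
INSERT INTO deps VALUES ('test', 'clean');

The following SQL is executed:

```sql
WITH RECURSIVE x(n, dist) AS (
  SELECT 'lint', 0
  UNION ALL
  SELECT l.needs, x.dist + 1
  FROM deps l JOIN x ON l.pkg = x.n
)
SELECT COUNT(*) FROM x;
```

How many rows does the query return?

Base: (lint, dist=0).
Iteration 1: edges from {lint} -> (build, dist=1), (tag, dist=1).
Iteration 2: edges from {build,tag} -> (build, dist=2).
Iteration 3: no outgoing edges from {build}; recursion stops.
Total rows emitted: 4.

4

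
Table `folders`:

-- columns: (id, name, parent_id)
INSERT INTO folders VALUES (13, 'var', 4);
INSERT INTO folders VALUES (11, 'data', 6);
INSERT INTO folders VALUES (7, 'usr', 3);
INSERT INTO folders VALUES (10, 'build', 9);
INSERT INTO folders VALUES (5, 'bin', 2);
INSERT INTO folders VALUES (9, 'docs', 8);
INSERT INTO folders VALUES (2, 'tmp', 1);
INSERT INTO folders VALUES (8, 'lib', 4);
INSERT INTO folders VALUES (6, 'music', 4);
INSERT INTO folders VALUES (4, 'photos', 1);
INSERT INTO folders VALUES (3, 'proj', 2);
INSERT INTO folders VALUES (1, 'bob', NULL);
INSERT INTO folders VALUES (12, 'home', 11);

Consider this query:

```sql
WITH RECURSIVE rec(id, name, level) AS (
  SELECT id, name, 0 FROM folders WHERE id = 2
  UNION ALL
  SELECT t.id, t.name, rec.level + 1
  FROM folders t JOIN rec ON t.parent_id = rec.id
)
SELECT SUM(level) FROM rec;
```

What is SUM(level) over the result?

4

Base: id=2 (tmp) at level 0.
Iteration 1: rows with parent_id in {2} -> proj (id 3, level 1), bin (id 5, level 1).
Iteration 2: rows with parent_id in {3,5} -> usr (id 7, level 2).
Iteration 3: no rows with parent_id in {7}; recursion stops.
SUM(level) = 0 + 1 + 1 + 2 = 4.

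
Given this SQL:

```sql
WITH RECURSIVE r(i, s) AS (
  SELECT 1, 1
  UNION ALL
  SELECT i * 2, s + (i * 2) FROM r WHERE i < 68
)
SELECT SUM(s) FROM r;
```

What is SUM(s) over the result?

Base: i=1, s=1.
Iteration 1: 1 < 68 holds -> i = 1 * 2 = 2, s = 1 + 2 = 3.
Iteration 2: 2 < 68 holds -> i = 2 * 2 = 4, s = 3 + 4 = 7.
Iteration 3: 4 < 68 holds -> i = 4 * 2 = 8, s = 7 + 8 = 15.
Iteration 4: 8 < 68 holds -> i = 8 * 2 = 16, s = 15 + 16 = 31.
Iteration 5: 16 < 68 holds -> i = 16 * 2 = 32, s = 31 + 32 = 63.
Iteration 6: 32 < 68 holds -> i = 32 * 2 = 64, s = 63 + 64 = 127.
Iteration 7: 64 < 68 holds -> i = 64 * 2 = 128, s = 127 + 128 = 255.
Iteration 8: 128 < 68 fails; recursion stops.
SUM(s) = 1 + 3 + 7 + 15 + 31 + 63 + 127 + 255 = 502.

502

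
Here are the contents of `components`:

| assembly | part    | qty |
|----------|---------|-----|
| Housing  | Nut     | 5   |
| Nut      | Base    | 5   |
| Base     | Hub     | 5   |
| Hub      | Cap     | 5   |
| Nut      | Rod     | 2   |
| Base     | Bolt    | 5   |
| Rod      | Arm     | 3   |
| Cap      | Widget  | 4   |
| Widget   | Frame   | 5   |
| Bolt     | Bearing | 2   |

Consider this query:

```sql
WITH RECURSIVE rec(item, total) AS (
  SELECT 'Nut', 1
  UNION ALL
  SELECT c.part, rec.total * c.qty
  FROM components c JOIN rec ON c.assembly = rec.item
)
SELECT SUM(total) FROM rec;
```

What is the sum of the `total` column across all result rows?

Base: (Nut, total=1).
Iteration 1: components of {Nut} -> Base = 1*5 = 5, Rod = 1*2 = 2.
Iteration 2: components of {Base,Rod} -> Arm = 2*3 = 6, Bolt = 5*5 = 25, Hub = 5*5 = 25.
Iteration 3: components of {Arm,Bolt,Hub} -> Bearing = 25*2 = 50, Cap = 25*5 = 125.
Iteration 4: components of {Bearing,Cap} -> Widget = 125*4 = 500.
Iteration 5: components of {Widget} -> Frame = 500*5 = 2500.
Iteration 6: no further components; recursion stops.
SUM(total) = 1 + 5 + 2 + 25 + 25 + 6 + 125 + 50 + 500 + 2500 = 3239.

3239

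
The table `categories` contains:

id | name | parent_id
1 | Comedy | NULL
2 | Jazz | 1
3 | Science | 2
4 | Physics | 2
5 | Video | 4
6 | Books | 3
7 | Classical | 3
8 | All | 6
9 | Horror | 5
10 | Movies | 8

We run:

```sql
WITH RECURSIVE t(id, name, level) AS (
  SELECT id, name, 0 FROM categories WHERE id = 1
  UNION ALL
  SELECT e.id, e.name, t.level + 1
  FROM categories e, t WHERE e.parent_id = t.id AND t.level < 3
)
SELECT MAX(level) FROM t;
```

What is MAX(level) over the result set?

3

Base: id=1 (Comedy) at level 0.
Iteration 1: rows with parent_id in {1} -> Jazz (id 2, level 1).
Iteration 2: rows with parent_id in {2} -> Science (id 3, level 2), Physics (id 4, level 2).
Iteration 3: rows with parent_id in {3,4} -> Video (id 5, level 3), Books (id 6, level 3), Classical (id 7, level 3).
Iteration 4: level < 3 fails for all current rows; recursion stops.
level values: 0, 1, 2, 2, 3, 3, 3; the maximum is 3.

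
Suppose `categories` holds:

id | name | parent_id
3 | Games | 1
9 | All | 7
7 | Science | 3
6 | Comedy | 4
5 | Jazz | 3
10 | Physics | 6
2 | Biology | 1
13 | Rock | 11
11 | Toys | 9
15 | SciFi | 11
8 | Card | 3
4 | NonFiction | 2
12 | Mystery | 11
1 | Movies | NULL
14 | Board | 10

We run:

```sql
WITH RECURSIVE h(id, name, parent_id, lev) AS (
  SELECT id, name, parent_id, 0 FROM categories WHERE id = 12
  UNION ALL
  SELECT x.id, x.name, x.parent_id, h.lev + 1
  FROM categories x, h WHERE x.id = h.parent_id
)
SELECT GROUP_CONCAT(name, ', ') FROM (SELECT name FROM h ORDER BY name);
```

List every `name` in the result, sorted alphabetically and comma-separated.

All, Games, Movies, Mystery, Science, Toys

Base: id=12 (Mystery), parent_id=11, lev 0.
Iteration 1: join on id=11 -> Toys (id 11, parent_id=9, lev 1).
Iteration 2: join on id=9 -> All (id 9, parent_id=7, lev 2).
Iteration 3: join on id=7 -> Science (id 7, parent_id=3, lev 3).
Iteration 4: join on id=3 -> Games (id 3, parent_id=1, lev 4).
Iteration 5: join on id=1 -> Movies (id 1, parent_id=NULL, lev 5).
Iteration 6: parent_id is NULL; no match; recursion stops.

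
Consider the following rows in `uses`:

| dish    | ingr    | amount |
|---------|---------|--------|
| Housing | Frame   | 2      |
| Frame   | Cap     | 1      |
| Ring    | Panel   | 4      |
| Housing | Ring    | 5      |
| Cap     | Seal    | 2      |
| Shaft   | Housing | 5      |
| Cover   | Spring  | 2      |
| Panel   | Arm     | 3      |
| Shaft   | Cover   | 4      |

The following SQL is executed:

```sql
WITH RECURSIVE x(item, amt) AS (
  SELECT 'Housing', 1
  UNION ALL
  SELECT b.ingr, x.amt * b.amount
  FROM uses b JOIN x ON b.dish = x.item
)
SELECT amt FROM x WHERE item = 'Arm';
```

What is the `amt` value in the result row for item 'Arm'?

Base: (Housing, amt=1).
Iteration 1: components of {Housing} -> Frame = 1*2 = 2, Ring = 1*5 = 5.
Iteration 2: components of {Frame,Ring} -> Cap = 2*1 = 2, Panel = 5*4 = 20.
Iteration 3: components of {Cap,Panel} -> Arm = 20*3 = 60, Seal = 2*2 = 4.
Iteration 4: no further components; recursion stops.

60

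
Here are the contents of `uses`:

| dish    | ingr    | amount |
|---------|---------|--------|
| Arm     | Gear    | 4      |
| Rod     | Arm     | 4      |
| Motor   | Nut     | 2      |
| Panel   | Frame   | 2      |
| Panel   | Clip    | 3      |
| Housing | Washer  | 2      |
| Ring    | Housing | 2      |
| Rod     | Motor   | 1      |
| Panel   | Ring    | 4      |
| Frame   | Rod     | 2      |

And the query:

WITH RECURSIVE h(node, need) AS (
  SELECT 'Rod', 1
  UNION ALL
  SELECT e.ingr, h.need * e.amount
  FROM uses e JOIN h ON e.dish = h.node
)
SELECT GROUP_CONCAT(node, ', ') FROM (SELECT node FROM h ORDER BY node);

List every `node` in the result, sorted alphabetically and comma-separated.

Arm, Gear, Motor, Nut, Rod

Base: (Rod, need=1).
Iteration 1: components of {Rod} -> Arm = 1*4 = 4, Motor = 1*1 = 1.
Iteration 2: components of {Arm,Motor} -> Gear = 4*4 = 16, Nut = 1*2 = 2.
Iteration 3: no further components; recursion stops.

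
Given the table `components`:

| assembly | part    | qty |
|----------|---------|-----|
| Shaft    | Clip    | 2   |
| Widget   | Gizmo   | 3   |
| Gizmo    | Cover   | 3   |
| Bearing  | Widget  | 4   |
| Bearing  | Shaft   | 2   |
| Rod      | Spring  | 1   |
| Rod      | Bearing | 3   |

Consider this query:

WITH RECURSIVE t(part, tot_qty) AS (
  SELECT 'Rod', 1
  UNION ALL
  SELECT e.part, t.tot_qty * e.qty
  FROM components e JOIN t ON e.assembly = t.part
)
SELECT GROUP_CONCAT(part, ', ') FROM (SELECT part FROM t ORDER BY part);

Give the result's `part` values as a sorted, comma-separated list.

Bearing, Clip, Cover, Gizmo, Rod, Shaft, Spring, Widget

Base: (Rod, tot_qty=1).
Iteration 1: components of {Rod} -> Bearing = 1*3 = 3, Spring = 1*1 = 1.
Iteration 2: components of {Bearing,Spring} -> Shaft = 3*2 = 6, Widget = 3*4 = 12.
Iteration 3: components of {Shaft,Widget} -> Clip = 6*2 = 12, Gizmo = 12*3 = 36.
Iteration 4: components of {Clip,Gizmo} -> Cover = 36*3 = 108.
Iteration 5: no further components; recursion stops.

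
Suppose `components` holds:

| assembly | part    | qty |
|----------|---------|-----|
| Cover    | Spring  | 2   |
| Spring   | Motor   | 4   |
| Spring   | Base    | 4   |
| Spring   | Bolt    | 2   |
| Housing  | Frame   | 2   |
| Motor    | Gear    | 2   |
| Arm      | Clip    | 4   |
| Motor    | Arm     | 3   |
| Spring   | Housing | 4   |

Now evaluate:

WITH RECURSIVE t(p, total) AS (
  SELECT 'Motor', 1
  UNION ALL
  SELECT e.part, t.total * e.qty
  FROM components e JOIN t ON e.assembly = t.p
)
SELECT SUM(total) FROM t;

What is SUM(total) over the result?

18

Base: (Motor, total=1).
Iteration 1: components of {Motor} -> Arm = 1*3 = 3, Gear = 1*2 = 2.
Iteration 2: components of {Arm,Gear} -> Clip = 3*4 = 12.
Iteration 3: no further components; recursion stops.
SUM(total) = 1 + 2 + 3 + 12 = 18.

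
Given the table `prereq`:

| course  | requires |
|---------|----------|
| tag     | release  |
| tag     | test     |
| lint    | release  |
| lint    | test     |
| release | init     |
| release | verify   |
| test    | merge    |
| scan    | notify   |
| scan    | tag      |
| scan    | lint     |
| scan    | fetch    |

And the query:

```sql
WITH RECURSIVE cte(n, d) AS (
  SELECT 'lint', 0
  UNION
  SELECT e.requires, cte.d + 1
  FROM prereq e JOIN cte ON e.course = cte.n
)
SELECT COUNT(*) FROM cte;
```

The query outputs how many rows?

Base: (lint, d=0).
Iteration 1: edges from {lint} -> (release, d=1), (test, d=1).
Iteration 2: edges from {release,test} -> (init, d=2), (merge, d=2), (verify, d=2).
Iteration 3: no outgoing edges from {init,merge,verify}; recursion stops.
Total rows emitted: 6.

6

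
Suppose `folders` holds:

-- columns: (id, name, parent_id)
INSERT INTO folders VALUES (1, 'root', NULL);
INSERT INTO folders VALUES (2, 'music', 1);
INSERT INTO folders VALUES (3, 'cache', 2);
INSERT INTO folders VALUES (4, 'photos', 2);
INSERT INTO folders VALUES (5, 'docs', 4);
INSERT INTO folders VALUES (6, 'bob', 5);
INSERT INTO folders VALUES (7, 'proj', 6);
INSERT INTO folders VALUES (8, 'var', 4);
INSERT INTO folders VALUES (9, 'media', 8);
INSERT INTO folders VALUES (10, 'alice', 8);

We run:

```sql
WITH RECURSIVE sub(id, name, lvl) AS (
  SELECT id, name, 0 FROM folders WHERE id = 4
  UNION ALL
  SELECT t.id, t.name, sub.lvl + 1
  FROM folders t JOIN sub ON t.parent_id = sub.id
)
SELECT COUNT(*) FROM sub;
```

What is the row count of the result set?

7

Base: id=4 (photos) at lvl 0.
Iteration 1: rows with parent_id in {4} -> docs (id 5, lvl 1), var (id 8, lvl 1).
Iteration 2: rows with parent_id in {5,8} -> bob (id 6, lvl 2), media (id 9, lvl 2), alice (id 10, lvl 2).
Iteration 3: rows with parent_id in {6,9,10} -> proj (id 7, lvl 3).
Iteration 4: no rows with parent_id in {7}; recursion stops.
Total rows emitted: 7.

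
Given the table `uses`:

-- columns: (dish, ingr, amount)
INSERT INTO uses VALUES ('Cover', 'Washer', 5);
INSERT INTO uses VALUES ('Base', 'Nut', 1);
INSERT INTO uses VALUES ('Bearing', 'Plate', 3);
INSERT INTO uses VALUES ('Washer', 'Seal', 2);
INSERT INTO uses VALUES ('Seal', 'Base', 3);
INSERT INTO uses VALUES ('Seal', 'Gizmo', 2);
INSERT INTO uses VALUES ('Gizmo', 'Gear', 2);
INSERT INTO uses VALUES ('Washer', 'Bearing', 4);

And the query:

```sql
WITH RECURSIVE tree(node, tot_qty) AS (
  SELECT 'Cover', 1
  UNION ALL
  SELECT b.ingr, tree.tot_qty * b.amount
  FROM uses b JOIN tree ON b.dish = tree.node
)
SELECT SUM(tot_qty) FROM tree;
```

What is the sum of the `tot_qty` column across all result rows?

Base: (Cover, tot_qty=1).
Iteration 1: components of {Cover} -> Washer = 1*5 = 5.
Iteration 2: components of {Washer} -> Bearing = 5*4 = 20, Seal = 5*2 = 10.
Iteration 3: components of {Bearing,Seal} -> Base = 10*3 = 30, Gizmo = 10*2 = 20, Plate = 20*3 = 60.
Iteration 4: components of {Base,Gizmo,Plate} -> Gear = 20*2 = 40, Nut = 30*1 = 30.
Iteration 5: no further components; recursion stops.
SUM(tot_qty) = 1 + 5 + 20 + 10 + 60 + 20 + 30 + 40 + 30 = 216.

216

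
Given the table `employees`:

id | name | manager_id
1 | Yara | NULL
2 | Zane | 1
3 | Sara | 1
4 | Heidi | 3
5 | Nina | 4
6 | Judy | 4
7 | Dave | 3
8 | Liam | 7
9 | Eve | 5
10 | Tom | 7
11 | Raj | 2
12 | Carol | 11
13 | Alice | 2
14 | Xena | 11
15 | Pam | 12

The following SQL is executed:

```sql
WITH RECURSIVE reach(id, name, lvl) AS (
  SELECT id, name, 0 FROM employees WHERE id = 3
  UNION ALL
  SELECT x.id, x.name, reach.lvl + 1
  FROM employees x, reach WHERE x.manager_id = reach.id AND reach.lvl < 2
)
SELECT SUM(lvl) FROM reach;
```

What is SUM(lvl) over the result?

Base: id=3 (Sara) at lvl 0.
Iteration 1: rows with manager_id in {3} -> Heidi (id 4, lvl 1), Dave (id 7, lvl 1).
Iteration 2: rows with manager_id in {4,7} -> Nina (id 5, lvl 2), Judy (id 6, lvl 2), Liam (id 8, lvl 2), Tom (id 10, lvl 2).
Iteration 3: lvl < 2 fails for all current rows; recursion stops.
SUM(lvl) = 0 + 1 + 1 + 2 + 2 + 2 + 2 = 10.

10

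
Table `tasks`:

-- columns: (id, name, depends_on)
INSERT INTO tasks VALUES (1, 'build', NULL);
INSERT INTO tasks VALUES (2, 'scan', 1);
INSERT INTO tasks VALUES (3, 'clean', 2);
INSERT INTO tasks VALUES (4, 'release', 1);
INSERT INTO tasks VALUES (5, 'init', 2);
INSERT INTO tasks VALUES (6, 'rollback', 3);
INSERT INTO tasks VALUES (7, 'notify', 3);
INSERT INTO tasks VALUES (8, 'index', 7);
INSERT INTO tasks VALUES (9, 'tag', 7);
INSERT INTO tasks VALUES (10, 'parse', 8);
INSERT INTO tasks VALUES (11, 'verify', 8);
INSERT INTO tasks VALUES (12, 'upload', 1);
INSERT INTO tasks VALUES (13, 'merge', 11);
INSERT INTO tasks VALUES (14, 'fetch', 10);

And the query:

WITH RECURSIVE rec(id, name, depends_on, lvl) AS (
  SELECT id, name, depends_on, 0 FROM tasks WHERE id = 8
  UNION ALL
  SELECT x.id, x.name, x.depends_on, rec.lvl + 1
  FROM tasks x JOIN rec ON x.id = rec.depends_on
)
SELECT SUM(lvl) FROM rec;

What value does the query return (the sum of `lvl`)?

Base: id=8 (index), depends_on=7, lvl 0.
Iteration 1: join on id=7 -> notify (id 7, depends_on=3, lvl 1).
Iteration 2: join on id=3 -> clean (id 3, depends_on=2, lvl 2).
Iteration 3: join on id=2 -> scan (id 2, depends_on=1, lvl 3).
Iteration 4: join on id=1 -> build (id 1, depends_on=NULL, lvl 4).
Iteration 5: depends_on is NULL; no match; recursion stops.
SUM(lvl) = 0 + 1 + 2 + 3 + 4 = 10.

10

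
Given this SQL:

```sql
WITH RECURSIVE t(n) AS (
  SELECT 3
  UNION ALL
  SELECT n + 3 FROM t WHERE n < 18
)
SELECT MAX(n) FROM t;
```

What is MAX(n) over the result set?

18

Base: n=3.
Iteration 1: 3 < 18 holds -> n = 3 + 3 = 6.
Iteration 2: 6 < 18 holds -> n = 6 + 3 = 9.
Iteration 3: 9 < 18 holds -> n = 9 + 3 = 12.
Iteration 4: 12 < 18 holds -> n = 12 + 3 = 15.
Iteration 5: 15 < 18 holds -> n = 15 + 3 = 18.
Iteration 6: 18 < 18 fails; recursion stops.
n values: 3, 6, 9, 12, 15, 18; the maximum is 18.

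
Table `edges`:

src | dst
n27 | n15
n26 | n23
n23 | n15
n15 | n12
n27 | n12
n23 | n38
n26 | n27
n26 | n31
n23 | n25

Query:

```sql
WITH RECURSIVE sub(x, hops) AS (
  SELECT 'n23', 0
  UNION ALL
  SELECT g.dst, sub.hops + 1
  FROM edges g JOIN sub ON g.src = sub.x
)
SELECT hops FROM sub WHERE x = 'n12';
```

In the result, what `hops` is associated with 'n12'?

2

Base: (n23, hops=0).
Iteration 1: edges from {n23} -> (n15, hops=1), (n25, hops=1), (n38, hops=1).
Iteration 2: edges from {n15,n25,n38} -> (n12, hops=2).
Iteration 3: no outgoing edges from {n12}; recursion stops.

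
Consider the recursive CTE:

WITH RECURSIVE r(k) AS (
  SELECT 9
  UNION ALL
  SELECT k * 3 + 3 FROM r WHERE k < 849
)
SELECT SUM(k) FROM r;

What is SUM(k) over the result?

Base: k=9.
Iteration 1: 9 < 849 holds -> k = 9 * 3 + 3 = 30.
Iteration 2: 30 < 849 holds -> k = 30 * 3 + 3 = 93.
Iteration 3: 93 < 849 holds -> k = 93 * 3 + 3 = 282.
Iteration 4: 282 < 849 holds -> k = 282 * 3 + 3 = 849.
Iteration 5: 849 < 849 fails; recursion stops.
SUM(k) = 9 + 30 + 93 + 282 + 849 = 1263.

1263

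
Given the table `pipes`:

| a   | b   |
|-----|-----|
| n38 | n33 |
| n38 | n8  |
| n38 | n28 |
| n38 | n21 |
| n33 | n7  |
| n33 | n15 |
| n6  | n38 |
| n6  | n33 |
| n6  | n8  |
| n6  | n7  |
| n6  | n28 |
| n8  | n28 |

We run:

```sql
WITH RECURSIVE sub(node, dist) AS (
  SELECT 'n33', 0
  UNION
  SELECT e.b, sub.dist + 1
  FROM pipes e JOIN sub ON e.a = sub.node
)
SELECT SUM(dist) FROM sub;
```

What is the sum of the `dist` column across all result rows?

Base: (n33, dist=0).
Iteration 1: edges from {n33} -> (n15, dist=1), (n7, dist=1).
Iteration 2: no outgoing edges from {n15,n7}; recursion stops.
SUM(dist) = 0 + 1 + 1 = 2.

2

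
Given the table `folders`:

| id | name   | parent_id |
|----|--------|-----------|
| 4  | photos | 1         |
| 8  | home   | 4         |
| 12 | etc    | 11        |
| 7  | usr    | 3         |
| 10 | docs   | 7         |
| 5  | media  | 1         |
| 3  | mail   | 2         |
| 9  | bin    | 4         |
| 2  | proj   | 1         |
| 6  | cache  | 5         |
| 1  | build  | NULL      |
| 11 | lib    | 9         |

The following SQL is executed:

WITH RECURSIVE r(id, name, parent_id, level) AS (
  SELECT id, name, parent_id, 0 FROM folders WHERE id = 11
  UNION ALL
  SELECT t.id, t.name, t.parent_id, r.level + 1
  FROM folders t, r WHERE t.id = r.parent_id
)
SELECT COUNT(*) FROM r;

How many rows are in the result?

4

Base: id=11 (lib), parent_id=9, level 0.
Iteration 1: join on id=9 -> bin (id 9, parent_id=4, level 1).
Iteration 2: join on id=4 -> photos (id 4, parent_id=1, level 2).
Iteration 3: join on id=1 -> build (id 1, parent_id=NULL, level 3).
Iteration 4: parent_id is NULL; no match; recursion stops.
Total rows emitted: 4.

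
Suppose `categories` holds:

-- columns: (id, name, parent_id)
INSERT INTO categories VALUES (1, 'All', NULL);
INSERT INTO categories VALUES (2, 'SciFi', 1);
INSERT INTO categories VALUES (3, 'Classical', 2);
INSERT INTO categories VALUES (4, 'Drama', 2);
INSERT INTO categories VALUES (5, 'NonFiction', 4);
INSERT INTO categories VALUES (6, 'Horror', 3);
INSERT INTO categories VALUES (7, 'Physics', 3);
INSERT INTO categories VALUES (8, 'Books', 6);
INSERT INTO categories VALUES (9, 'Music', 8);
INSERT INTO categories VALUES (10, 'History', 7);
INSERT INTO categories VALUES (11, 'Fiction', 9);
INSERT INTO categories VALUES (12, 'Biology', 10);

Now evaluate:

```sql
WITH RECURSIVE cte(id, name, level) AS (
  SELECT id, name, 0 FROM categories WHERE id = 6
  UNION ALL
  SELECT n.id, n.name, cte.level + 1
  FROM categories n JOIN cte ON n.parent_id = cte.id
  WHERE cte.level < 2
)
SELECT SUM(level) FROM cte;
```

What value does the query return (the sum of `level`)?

Base: id=6 (Horror) at level 0.
Iteration 1: rows with parent_id in {6} -> Books (id 8, level 1).
Iteration 2: rows with parent_id in {8} -> Music (id 9, level 2).
Iteration 3: level < 2 fails for all current rows; recursion stops.
SUM(level) = 0 + 1 + 2 = 3.

3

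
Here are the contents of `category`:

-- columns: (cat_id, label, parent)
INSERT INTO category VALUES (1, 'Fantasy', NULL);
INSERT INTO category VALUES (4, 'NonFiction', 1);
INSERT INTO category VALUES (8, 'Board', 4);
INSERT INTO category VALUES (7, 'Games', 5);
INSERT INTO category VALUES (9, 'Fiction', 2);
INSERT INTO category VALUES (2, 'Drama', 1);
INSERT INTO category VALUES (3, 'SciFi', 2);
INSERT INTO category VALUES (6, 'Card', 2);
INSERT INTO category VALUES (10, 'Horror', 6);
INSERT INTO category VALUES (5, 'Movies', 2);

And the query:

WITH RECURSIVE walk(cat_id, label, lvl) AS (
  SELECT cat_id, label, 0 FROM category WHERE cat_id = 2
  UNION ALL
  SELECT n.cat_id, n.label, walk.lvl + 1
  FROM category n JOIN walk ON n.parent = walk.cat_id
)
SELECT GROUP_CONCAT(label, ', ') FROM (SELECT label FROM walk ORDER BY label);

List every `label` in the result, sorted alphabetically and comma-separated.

Base: cat_id=2 (Drama) at lvl 0.
Iteration 1: rows with parent in {2} -> SciFi (id 3, lvl 1), Movies (id 5, lvl 1), Card (id 6, lvl 1), Fiction (id 9, lvl 1).
Iteration 2: rows with parent in {3,5,6,9} -> Games (id 7, lvl 2), Horror (id 10, lvl 2).
Iteration 3: no rows with parent in {7,10}; recursion stops.

Card, Drama, Fiction, Games, Horror, Movies, SciFi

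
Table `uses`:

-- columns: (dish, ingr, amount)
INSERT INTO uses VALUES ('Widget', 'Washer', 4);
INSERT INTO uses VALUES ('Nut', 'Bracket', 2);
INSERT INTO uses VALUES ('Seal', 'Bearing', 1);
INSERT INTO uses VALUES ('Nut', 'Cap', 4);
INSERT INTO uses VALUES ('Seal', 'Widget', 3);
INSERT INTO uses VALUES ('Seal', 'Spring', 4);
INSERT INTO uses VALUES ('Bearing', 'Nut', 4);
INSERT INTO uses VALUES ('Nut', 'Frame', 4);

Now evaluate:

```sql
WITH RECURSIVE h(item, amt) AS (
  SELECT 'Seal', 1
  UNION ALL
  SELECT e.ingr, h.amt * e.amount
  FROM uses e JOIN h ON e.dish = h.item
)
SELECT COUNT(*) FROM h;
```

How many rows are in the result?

9

Base: (Seal, amt=1).
Iteration 1: components of {Seal} -> Bearing = 1*1 = 1, Spring = 1*4 = 4, Widget = 1*3 = 3.
Iteration 2: components of {Bearing,Spring,Widget} -> Nut = 1*4 = 4, Washer = 3*4 = 12.
Iteration 3: components of {Nut,Washer} -> Bracket = 4*2 = 8, Cap = 4*4 = 16, Frame = 4*4 = 16.
Iteration 4: no further components; recursion stops.
Total rows emitted: 9.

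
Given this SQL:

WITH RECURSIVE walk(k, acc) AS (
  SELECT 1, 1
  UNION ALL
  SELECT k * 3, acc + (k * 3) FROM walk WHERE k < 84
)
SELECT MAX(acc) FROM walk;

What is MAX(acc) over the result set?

364

Base: k=1, acc=1.
Iteration 1: 1 < 84 holds -> k = 1 * 3 = 3, acc = 1 + 3 = 4.
Iteration 2: 3 < 84 holds -> k = 3 * 3 = 9, acc = 4 + 9 = 13.
Iteration 3: 9 < 84 holds -> k = 9 * 3 = 27, acc = 13 + 27 = 40.
Iteration 4: 27 < 84 holds -> k = 27 * 3 = 81, acc = 40 + 81 = 121.
Iteration 5: 81 < 84 holds -> k = 81 * 3 = 243, acc = 121 + 243 = 364.
Iteration 6: 243 < 84 fails; recursion stops.
acc values: 1, 4, 13, 40, 121, 364; the maximum is 364.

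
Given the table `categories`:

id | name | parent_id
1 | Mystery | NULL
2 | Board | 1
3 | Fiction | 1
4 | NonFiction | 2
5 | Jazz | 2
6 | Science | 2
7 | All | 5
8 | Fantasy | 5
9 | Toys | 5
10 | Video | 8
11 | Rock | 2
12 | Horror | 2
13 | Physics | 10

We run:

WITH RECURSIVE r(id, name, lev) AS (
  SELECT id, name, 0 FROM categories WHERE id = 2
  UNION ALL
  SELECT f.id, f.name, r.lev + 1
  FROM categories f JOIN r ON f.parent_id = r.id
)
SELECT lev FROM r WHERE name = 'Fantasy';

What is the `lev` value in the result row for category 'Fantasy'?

2

Base: id=2 (Board) at lev 0.
Iteration 1: rows with parent_id in {2} -> NonFiction (id 4, lev 1), Jazz (id 5, lev 1), Science (id 6, lev 1), Rock (id 11, lev 1), Horror (id 12, lev 1).
Iteration 2: rows with parent_id in {4,5,6,11,12} -> All (id 7, lev 2), Fantasy (id 8, lev 2), Toys (id 9, lev 2).
Iteration 3: rows with parent_id in {7,8,9} -> Video (id 10, lev 3).
Iteration 4: rows with parent_id in {10} -> Physics (id 13, lev 4).
Iteration 5: no rows with parent_id in {13}; recursion stops.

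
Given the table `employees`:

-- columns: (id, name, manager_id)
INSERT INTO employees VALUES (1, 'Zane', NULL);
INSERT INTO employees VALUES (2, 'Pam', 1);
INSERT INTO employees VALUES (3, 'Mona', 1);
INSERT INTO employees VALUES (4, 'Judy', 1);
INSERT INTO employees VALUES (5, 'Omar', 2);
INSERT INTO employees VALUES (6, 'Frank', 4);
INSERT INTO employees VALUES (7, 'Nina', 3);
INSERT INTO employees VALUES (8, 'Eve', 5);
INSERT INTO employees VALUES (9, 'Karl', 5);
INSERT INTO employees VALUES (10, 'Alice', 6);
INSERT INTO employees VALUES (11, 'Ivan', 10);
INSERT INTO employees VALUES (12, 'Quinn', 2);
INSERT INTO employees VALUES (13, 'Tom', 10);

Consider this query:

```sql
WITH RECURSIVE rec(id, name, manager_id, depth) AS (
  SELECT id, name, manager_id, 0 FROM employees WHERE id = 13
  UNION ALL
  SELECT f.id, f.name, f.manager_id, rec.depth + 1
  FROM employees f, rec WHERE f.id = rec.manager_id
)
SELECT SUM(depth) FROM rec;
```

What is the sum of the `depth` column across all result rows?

10

Base: id=13 (Tom), manager_id=10, depth 0.
Iteration 1: join on id=10 -> Alice (id 10, manager_id=6, depth 1).
Iteration 2: join on id=6 -> Frank (id 6, manager_id=4, depth 2).
Iteration 3: join on id=4 -> Judy (id 4, manager_id=1, depth 3).
Iteration 4: join on id=1 -> Zane (id 1, manager_id=NULL, depth 4).
Iteration 5: manager_id is NULL; no match; recursion stops.
SUM(depth) = 0 + 1 + 2 + 3 + 4 = 10.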